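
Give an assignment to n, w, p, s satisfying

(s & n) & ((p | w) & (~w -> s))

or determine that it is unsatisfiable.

n = True, w = False, p = True, s = True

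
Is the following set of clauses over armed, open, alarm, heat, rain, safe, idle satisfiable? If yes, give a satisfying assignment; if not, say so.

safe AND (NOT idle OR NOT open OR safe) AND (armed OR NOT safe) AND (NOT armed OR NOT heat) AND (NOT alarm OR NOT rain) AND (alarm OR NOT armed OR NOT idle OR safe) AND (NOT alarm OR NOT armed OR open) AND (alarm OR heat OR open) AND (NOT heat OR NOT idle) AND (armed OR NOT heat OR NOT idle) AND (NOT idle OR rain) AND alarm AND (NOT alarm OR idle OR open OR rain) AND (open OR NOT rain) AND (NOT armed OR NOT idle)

Unit clause (safe) forces safe = True.
In (armed OR NOT safe) only armed is left, so armed = True.
In (NOT armed OR NOT heat) only NOT heat is left, so heat = False.
Unit clause (alarm) forces alarm = True.
In (NOT armed OR NOT idle) only NOT idle is left, so idle = False.
In (NOT alarm OR NOT rain) only NOT rain is left, so rain = False.
In (NOT alarm OR NOT armed OR open) only open is left, so open = True.
All clauses satisfied.

armed: True, open: True, alarm: True, heat: False, rain: False, safe: True, idle: False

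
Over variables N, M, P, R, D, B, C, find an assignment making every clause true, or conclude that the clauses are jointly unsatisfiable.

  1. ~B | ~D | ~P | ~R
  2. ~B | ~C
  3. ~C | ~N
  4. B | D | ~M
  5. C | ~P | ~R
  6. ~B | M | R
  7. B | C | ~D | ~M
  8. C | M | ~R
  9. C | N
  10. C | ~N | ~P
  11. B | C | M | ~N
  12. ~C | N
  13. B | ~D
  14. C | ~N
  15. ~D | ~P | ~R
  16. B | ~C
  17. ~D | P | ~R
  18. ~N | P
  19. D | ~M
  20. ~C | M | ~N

Case N = True:
  (~C | ~N) forces C = False.
  Clause (C | ~N) is falsified — contradiction.
Case N = False:
  (C | N) forces C = True.
  Clause (~C | N) is falsified — contradiction.
Both cases fail, so the formula is unsatisfiable.

No satisfying assignment exists.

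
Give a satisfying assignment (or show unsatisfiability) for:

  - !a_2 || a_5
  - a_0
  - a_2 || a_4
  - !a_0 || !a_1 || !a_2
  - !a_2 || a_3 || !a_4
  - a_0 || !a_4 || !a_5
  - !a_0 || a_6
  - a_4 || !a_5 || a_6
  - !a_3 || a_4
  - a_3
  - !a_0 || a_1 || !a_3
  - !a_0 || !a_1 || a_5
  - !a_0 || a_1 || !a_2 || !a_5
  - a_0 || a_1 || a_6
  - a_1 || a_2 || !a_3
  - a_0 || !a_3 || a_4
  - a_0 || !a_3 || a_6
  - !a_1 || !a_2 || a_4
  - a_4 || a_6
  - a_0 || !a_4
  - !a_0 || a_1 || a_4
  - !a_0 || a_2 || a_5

a_0 = True, a_1 = True, a_2 = False, a_3 = True, a_4 = True, a_5 = True, a_6 = True

Unit clause (a_0) forces a_0 = True.
In (!a_0 || a_6) only a_6 is left, so a_6 = True.
Unit clause (a_3) forces a_3 = True.
In (!a_0 || a_1 || !a_3) only a_1 is left, so a_1 = True.
In (!a_0 || !a_1 || a_5) only a_5 is left, so a_5 = True.
In (!a_0 || !a_1 || !a_2) only !a_2 is left, so a_2 = False.
In (!a_3 || a_4) only a_4 is left, so a_4 = True.
All clauses satisfied.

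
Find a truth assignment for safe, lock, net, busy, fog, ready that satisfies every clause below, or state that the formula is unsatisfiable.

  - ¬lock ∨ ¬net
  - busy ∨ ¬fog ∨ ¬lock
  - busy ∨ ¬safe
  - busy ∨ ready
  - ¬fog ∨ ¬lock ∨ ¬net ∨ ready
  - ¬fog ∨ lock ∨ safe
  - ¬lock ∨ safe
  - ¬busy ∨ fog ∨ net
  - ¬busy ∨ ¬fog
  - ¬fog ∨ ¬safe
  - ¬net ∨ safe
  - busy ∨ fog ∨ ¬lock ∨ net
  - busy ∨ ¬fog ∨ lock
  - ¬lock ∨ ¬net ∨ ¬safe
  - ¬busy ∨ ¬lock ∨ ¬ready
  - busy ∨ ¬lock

safe = True, lock = False, net = True, busy = True, fog = False, ready = True

Set safe = True.
  then (busy ∨ ¬safe) forces busy = True.
  then (¬busy ∨ ¬fog) forces fog = False.
  then (¬busy ∨ fog ∨ net) forces net = True.
  then (¬lock ∨ ¬net ∨ ¬safe) forces lock = False.
Set ready = True.
All clauses satisfied.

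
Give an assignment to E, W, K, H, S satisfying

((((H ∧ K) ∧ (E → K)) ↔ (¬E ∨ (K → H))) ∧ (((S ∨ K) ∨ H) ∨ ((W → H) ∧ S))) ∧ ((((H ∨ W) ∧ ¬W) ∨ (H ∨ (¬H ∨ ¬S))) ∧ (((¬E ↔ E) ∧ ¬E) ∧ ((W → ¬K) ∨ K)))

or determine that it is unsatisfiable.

The conjunct ¬E ↔ E is unsatisfiable on its own:
  E=F: evaluates to False.
  E=T: evaluates to False.
So the whole conjunction is unsatisfiable.

UNSATISFIABLE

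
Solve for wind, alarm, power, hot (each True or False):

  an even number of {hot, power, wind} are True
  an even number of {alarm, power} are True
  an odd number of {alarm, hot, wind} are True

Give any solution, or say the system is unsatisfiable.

Unsatisfiable

Adding constraints 1, 2, 3 mod 2: every variable appears an even number of times on the left, so the left side is 0.
But the right sides sum to 1 (mod 2). 0 ≠ 1 — the system is inconsistent.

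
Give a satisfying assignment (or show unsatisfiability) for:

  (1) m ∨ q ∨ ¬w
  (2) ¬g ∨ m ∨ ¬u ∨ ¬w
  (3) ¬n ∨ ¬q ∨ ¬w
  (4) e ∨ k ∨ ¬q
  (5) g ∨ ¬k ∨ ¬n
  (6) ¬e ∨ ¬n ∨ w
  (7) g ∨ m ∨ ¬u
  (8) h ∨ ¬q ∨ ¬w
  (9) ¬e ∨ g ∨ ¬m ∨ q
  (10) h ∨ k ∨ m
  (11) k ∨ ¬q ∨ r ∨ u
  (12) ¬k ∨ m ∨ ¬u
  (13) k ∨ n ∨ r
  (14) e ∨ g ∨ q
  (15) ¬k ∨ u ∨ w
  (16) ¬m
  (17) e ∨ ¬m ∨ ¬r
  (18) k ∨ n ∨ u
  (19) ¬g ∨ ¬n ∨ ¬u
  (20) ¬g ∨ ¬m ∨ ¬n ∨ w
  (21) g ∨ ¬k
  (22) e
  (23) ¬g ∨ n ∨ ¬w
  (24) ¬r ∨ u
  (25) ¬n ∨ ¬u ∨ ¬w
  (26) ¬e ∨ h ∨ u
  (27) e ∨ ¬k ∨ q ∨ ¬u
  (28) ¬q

Unit clause (¬m) forces m = False.
Unit clause (e) forces e = True.
Unit clause (¬q) forces q = False.
In (m ∨ q ∨ ¬w) only ¬w is left, so w = False.
In (¬e ∨ ¬n ∨ w) only ¬n is left, so n = False.
Set h = True.
Try r = False:
  (k ∨ n ∨ r) forces k = True.
  (¬k ∨ m ∨ ¬u) forces u = False.
  clause (¬k ∨ u ∨ w) is falsified — backtrack.
So r = True.
  then (¬r ∨ u) forces u = True.
  then (g ∨ m ∨ ¬u) forces g = True.
  then (¬k ∨ m ∨ ¬u) forces k = False.
All clauses satisfied.

n: False; q: False; h: True; w: False; e: True; r: True; k: False; u: True; g: True; m: False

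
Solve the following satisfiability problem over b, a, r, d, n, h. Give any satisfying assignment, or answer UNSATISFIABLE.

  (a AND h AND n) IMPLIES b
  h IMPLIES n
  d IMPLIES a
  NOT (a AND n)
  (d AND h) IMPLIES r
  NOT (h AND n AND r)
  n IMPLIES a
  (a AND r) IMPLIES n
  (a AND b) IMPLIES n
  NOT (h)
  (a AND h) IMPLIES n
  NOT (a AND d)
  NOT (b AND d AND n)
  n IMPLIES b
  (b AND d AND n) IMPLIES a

b = False; a = False; r = False; d = False; n = False; h = False

Unit clause (NOT h) forces h = False.
Set b = False.
  then (b OR NOT n) forces n = False.
Set a = False.
  then (a OR NOT d) forces d = False.
Set r = False.
All clauses satisfied.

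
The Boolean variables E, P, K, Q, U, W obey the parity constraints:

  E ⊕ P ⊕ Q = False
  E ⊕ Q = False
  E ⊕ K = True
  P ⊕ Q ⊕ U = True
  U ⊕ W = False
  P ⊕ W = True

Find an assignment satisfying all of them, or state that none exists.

E=F; P=F; K=T; Q=F; U=T; W=T

E ⊕ P ⊕ Q = F ⊕ F ⊕ F = False ✓
E ⊕ Q = F ⊕ F = False ✓
E ⊕ K = F ⊕ T = True ✓
P ⊕ Q ⊕ U = F ⊕ F ⊕ T = True ✓
U ⊕ W = T ⊕ T = False ✓
P ⊕ W = F ⊕ T = True ✓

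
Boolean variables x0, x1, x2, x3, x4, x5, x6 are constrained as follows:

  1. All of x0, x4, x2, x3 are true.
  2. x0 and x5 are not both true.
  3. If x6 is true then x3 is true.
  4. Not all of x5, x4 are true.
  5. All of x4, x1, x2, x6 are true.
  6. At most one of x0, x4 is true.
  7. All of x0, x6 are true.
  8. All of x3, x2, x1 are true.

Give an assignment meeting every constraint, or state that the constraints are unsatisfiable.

Case x0 = True:
  (1) forces x4 = True.
  Constraint (6) is violated (x0=T, x4=T) — contradiction.
Case x0 = False:
  Constraint (1) is violated (x0=F) — contradiction.
Both cases fail — unsatisfiable.

No satisfying assignment exists.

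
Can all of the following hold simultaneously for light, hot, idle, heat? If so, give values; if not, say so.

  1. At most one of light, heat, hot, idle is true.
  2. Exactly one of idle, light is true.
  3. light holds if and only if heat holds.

light = False, hot = False, idle = True, heat = False

  (1) {light, heat, hot, idle}: 1 true — at most one ✓
  (2) {idle, light}: 1 true — exactly one ✓
  (3) light=F, heat=F — same ✓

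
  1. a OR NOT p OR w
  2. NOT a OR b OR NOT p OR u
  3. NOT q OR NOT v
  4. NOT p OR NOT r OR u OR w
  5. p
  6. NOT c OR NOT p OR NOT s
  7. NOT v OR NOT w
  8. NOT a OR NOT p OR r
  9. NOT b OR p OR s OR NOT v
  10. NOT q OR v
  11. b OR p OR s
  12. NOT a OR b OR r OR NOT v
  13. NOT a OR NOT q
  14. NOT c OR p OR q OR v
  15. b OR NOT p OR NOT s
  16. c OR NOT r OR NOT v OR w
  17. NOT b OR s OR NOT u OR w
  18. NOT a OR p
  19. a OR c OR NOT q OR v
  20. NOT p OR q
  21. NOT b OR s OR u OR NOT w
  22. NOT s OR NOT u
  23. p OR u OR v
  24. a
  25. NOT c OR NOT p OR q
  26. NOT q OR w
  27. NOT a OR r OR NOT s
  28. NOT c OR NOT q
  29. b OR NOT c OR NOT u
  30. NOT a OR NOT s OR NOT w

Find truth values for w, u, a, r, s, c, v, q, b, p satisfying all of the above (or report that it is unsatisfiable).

Case q = True:
  (NOT q OR NOT v) forces v = False.
  Clause (NOT q OR v) is falsified — contradiction.
Case q = False:
  (p) forces p = True.
  Clause (NOT p OR q) is falsified — contradiction.
Both cases fail, so the formula is unsatisfiable.

Unsatisfiable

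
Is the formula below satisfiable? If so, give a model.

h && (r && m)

m=T, r=T, h=T

  r && m = True
Both conjuncts True, so the formula holds.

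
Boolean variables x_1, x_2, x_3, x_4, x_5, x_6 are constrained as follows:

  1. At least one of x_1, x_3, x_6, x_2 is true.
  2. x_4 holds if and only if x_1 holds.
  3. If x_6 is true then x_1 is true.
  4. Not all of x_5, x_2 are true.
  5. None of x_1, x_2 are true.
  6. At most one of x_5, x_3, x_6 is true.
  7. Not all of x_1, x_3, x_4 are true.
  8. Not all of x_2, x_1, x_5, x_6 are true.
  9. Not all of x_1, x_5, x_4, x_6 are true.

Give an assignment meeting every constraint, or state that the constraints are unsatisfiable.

x_1=F; x_2=F; x_3=T; x_4=F; x_5=F; x_6=F

  (1) {x_1, x_3, x_6, x_2}: 1 true — at least one ✓
  (2) x_4=F, x_1=F — same ✓
  (3) x_6=F ⇒ x_1: vacuous ✓
  (4) {x_5, x_2}: 0/2 true — not all ✓
  (5) {x_1, x_2}: 0 true — none ✓
  (6) {x_5, x_3, x_6}: 1 true — at most one ✓
  (7) {x_1, x_3, x_4}: 1/3 true — not all ✓
  (8) {x_2, x_1, x_5, x_6}: 0/4 true — not all ✓
  (9) {x_1, x_5, x_4, x_6}: 0/4 true — not all ✓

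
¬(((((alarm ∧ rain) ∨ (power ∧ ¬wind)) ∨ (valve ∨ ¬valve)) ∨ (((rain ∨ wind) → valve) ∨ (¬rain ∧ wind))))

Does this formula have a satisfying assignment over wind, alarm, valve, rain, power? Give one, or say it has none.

Unsatisfiable — no assignment works.

Case valve = True: the formula becomes ¬((True ∨ True)) = False.
Case valve = False: the formula becomes ¬((True ∨ (¬((rain ∨ wind)) ∨ (¬rain ∧ wind)))) = False.
Both cases fail — unsatisfiable.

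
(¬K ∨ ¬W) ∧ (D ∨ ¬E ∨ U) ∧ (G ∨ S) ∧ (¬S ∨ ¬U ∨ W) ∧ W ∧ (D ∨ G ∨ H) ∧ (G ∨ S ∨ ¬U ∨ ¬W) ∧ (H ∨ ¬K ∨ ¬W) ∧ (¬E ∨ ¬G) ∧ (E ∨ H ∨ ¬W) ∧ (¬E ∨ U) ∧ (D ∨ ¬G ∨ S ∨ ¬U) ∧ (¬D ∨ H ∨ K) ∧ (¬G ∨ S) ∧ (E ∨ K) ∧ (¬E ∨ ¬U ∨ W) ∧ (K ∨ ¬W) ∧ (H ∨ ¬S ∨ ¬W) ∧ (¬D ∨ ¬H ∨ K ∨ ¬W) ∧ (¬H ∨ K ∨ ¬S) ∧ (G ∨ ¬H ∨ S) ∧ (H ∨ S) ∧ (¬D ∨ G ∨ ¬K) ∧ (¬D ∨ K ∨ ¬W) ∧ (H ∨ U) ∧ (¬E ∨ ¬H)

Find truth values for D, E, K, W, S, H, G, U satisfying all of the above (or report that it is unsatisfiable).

Case W = True:
  (¬K ∨ ¬W) forces K = False.
  Clause (K ∨ ¬W) is falsified — contradiction.
Case W = False:
  Clause (W) is falsified — contradiction.
Both cases fail, so the formula is unsatisfiable.

UNSATISFIABLE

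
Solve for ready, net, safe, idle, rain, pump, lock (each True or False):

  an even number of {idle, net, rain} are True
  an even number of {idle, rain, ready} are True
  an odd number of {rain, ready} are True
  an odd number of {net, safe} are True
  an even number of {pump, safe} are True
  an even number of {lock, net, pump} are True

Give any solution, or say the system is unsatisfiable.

ready = False, net = False, safe = True, idle = True, rain = True, pump = True, lock = True

{idle, net, rain}: 2 true → even ✓
{idle, rain, ready}: 2 true → even ✓
{rain, ready}: 1 true → odd ✓
{net, safe}: 1 true → odd ✓
{pump, safe}: 2 true → even ✓
{lock, net, pump}: 2 true → even ✓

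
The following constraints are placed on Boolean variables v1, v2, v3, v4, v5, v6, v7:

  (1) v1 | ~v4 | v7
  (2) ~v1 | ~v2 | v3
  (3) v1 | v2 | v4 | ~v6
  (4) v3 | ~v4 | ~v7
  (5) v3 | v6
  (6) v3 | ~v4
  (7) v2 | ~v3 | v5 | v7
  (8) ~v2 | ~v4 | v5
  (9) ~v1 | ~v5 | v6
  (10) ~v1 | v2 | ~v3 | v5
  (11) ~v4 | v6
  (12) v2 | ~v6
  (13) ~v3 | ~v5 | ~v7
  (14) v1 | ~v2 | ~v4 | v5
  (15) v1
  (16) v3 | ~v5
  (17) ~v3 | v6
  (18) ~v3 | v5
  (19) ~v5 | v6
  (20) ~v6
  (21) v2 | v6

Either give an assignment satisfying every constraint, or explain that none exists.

The formula is unsatisfiable.

Case v6 = True:
  Clause (~v6) is falsified — contradiction.
Case v6 = False:
  (v3 | v6) forces v3 = True.
  Clause (~v3 | v6) is falsified — contradiction.
Both cases fail, so the formula is unsatisfiable.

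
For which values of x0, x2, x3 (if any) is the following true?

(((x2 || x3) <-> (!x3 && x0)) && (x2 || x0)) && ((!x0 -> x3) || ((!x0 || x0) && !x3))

x0 = True, x2 = True, x3 = False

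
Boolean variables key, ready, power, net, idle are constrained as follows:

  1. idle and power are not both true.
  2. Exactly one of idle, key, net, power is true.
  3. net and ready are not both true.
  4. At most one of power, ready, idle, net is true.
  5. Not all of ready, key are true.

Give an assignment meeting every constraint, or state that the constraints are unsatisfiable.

key=F; ready=F; power=F; net=F; idle=T

  (1) idle=T, power=F — not both ✓
  (2) {idle, key, net, power}: 1 true — exactly one ✓
  (3) net=F, ready=F — not both ✓
  (4) {power, ready, idle, net}: 1 true — at most one ✓
  (5) {ready, key}: 0/2 true — not all ✓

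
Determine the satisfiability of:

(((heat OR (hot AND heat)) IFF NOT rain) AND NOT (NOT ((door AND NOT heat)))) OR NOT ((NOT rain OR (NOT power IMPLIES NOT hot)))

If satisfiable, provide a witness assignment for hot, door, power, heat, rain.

hot = False, door = True, power = False, heat = False, rain = True

  (((heat OR (hot AND heat)) IFF NOT rain) AND NOT (NOT ((door AND NOT heat)))) OR NOT ((NOT rain OR (NOT power IMPLIES NOT hot))) = True
    ((heat OR (hot AND heat)) IFF NOT rain) AND NOT (NOT ((door AND NOT heat))) = True
      (heat OR (hot AND heat)) IFF NOT rain = True
        heat OR (hot AND heat) = False
          hot AND heat = False
        NOT rain = False
      NOT (NOT ((door AND NOT heat))) = True
        NOT ((door AND NOT heat)) = False
          door AND NOT heat = True
            NOT heat = True
    NOT ((NOT rain OR (NOT power IMPLIES NOT hot))) = False
      NOT rain OR (NOT power IMPLIES NOT hot) = True
        NOT rain = False
        NOT power IMPLIES NOT hot = True
          NOT power = True
          NOT hot = True
The formula evaluates to True.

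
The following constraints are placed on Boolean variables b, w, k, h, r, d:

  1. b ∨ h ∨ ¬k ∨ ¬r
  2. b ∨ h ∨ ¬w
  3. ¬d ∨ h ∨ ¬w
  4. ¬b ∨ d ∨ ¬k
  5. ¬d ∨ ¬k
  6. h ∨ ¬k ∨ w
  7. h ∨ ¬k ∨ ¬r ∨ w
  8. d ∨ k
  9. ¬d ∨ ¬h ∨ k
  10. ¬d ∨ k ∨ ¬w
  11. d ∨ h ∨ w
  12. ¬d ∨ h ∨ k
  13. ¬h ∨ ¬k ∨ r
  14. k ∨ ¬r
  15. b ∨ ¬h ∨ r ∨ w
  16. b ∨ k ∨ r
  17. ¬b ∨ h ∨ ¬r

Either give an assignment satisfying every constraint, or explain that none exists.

b = False, w = False, k = True, h = True, r = True, d = False

Set b = False.
Set w = False.
Try k = False:
  (d ∨ k) forces d = True.
  (¬d ∨ ¬h ∨ k) forces h = False.
  clause (¬d ∨ h ∨ k) is falsified — backtrack.
So k = True.
  then (¬d ∨ ¬k) forces d = False.
  then (h ∨ ¬k ∨ w) forces h = True.
  then (¬h ∨ ¬k ∨ r) forces r = True.
All clauses satisfied.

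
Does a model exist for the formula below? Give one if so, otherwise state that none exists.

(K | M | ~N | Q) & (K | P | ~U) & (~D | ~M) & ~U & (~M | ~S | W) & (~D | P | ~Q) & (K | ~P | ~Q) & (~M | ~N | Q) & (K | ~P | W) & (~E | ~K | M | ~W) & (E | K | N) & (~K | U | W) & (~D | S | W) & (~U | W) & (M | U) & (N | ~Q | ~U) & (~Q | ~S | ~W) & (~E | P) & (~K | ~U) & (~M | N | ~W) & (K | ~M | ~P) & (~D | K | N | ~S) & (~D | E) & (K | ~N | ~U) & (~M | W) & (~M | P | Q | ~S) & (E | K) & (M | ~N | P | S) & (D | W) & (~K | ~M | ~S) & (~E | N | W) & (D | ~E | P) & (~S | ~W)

M: True, U: False, P: True, W: True, Q: True, N: True, D: False, K: True, S: False, E: False

Unit clause (~U) forces U = False.
In (M | U) only M is left, so M = True.
In (~M | W) only W is left, so W = True.
In (~S | ~W) only ~S is left, so S = False.
In (~D | ~M) only ~D is left, so D = False.
In (~M | N | ~W) only N is left, so N = True.
In (~M | ~N | Q) only Q is left, so Q = True.
Set P = True.
  then (K | ~P | ~Q) forces K = True.
Set E = False.
All clauses satisfied.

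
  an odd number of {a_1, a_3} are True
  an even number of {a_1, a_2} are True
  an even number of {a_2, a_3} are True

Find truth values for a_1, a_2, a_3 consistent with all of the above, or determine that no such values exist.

Unsatisfiable

Adding constraints 1, 2, 3 mod 2: every variable appears an even number of times on the left, so the left side is 0.
But the right sides sum to 1 (mod 2). 0 ≠ 1 — the system is inconsistent.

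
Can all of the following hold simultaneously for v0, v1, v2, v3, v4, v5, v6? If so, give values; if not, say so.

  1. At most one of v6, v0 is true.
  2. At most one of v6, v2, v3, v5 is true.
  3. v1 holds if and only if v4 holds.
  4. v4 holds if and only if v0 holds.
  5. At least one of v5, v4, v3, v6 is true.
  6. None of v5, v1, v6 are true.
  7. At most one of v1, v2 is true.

v0=F, v1=F, v2=F, v3=T, v4=F, v5=F, v6=F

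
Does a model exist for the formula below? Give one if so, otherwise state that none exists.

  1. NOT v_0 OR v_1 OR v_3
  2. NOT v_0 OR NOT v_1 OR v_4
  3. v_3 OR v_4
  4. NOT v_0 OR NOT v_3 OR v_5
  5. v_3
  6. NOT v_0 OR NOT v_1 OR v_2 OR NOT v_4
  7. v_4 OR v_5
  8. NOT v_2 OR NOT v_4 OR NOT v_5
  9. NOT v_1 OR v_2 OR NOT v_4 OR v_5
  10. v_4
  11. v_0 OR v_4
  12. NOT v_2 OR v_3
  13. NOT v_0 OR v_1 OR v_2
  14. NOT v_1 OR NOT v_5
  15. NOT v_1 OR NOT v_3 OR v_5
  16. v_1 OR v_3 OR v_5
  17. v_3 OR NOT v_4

Unit clause (v_3) forces v_3 = True.
Unit clause (v_4) forces v_4 = True.
Try v_0 = True:
  (NOT v_0 OR NOT v_3 OR v_5) forces v_5 = True.
  (NOT v_2 OR NOT v_4 OR NOT v_5) forces v_2 = False.
  (NOT v_0 OR NOT v_1 OR v_2 OR NOT v_4) forces v_1 = False.
  clause (NOT v_0 OR v_1 OR v_2) is falsified — backtrack.
So v_0 = False.
Set v_1 = False.
Set v_2 = False.
Set v_5 = True.
All clauses satisfied.

v_0: False, v_1: False, v_2: False, v_3: True, v_4: True, v_5: True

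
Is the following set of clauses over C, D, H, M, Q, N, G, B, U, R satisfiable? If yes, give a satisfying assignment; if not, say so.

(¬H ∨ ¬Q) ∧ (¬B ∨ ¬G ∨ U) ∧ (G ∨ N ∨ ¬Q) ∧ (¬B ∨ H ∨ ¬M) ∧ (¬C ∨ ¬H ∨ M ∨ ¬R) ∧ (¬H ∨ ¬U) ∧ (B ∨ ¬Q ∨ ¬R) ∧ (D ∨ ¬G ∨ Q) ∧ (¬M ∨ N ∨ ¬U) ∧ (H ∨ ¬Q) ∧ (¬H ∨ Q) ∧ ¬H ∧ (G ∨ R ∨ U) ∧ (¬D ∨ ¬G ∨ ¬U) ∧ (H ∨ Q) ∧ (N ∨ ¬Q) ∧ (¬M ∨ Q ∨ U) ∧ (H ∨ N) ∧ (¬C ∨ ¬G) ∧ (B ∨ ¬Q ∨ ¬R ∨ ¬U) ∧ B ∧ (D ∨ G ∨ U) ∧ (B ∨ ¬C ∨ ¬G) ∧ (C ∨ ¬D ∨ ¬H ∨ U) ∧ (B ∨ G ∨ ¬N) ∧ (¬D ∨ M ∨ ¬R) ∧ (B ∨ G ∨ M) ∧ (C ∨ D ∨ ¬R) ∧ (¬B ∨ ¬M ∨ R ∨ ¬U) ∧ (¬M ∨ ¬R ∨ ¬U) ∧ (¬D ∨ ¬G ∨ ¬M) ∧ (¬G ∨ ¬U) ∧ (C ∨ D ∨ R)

The formula is unsatisfiable.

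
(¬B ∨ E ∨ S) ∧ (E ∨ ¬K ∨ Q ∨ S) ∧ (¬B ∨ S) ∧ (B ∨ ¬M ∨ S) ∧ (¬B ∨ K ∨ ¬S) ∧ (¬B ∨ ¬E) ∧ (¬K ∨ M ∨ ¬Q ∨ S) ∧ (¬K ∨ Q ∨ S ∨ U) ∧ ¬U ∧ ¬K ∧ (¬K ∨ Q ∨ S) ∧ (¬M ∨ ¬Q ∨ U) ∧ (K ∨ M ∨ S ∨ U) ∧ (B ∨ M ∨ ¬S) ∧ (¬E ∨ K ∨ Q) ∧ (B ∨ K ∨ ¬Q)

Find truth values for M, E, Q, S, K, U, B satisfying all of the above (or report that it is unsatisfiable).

M=T, E=F, Q=F, S=T, K=F, U=F, B=F

Unit clause (¬U) forces U = False.
Unit clause (¬K) forces K = False.
Set M = True.
  then (¬M ∨ ¬Q ∨ U) forces Q = False.
  then (¬E ∨ K ∨ Q) forces E = False.
Try S = False:
  (¬B ∨ E ∨ S) forces B = False.
  clause (B ∨ ¬M ∨ S) is falsified — backtrack.
So S = True.
  then (¬B ∨ K ∨ ¬S) forces B = False.
All clauses satisfied.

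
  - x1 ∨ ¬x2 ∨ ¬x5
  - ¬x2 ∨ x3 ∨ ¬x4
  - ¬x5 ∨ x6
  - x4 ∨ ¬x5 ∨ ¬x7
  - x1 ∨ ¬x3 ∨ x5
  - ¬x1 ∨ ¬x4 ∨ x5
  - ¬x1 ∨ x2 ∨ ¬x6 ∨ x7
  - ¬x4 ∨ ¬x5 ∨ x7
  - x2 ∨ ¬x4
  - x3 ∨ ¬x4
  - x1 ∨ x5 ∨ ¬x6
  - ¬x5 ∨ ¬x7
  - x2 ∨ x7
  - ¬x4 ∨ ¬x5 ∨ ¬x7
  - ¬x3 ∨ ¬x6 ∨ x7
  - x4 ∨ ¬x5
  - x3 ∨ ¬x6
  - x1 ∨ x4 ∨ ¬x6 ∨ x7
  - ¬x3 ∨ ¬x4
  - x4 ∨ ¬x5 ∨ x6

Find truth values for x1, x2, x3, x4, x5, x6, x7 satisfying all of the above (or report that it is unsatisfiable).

Set x1 = True.
Set x2 = True.
Set x3 = True.
  then (¬x3 ∨ ¬x4) forces x4 = False.
  then (x4 ∨ ¬x5) forces x5 = False.
Set x6 = False.
Set x7 = True.
All clauses satisfied.

x1 = True; x2 = True; x3 = True; x4 = False; x5 = False; x6 = False; x7 = True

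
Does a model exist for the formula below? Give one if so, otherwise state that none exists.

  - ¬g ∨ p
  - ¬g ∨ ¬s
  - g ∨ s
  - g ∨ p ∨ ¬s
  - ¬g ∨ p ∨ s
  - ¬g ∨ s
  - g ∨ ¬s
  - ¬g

Case g = True:
  Clause (¬g) is falsified — contradiction.
Case g = False:
  (g ∨ s) forces s = True.
  Clause (g ∨ ¬s) is falsified — contradiction.
Both cases fail, so the formula is unsatisfiable.

The formula is unsatisfiable.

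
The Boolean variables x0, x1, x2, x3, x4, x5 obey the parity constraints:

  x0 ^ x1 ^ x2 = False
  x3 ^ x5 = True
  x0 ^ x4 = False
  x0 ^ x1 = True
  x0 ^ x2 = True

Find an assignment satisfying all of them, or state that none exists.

x0: False, x1: True, x2: True, x3: False, x4: False, x5: True

x0 ^ x1 ^ x2 = F ^ T ^ T = False ✓
x3 ^ x5 = F ^ T = True ✓
x0 ^ x4 = F ^ F = False ✓
x0 ^ x1 = F ^ T = True ✓
x0 ^ x2 = F ^ T = True ✓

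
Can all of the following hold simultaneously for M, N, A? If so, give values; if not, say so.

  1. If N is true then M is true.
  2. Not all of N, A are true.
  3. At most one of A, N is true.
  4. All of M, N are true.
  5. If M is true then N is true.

M = True; N = True; A = False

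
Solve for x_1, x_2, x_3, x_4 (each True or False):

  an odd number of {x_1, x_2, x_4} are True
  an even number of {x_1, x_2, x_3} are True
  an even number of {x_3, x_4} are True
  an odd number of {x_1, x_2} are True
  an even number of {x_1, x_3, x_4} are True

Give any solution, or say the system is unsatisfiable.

The formula is unsatisfiable.

Adding constraints 1, 2, 3 mod 2: every variable appears an even number of times on the left, so the left side is 0.
But the right sides sum to 1 (mod 2). 0 ≠ 1 — the system is inconsistent.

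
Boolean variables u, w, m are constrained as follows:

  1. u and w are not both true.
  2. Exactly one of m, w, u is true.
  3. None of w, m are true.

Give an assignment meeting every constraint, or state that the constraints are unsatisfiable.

u=T; w=F; m=F

  (1) u=T, w=F — not both ✓
  (2) {m, w, u}: 1 true — exactly one ✓
  (3) {w, m}: 0 true — none ✓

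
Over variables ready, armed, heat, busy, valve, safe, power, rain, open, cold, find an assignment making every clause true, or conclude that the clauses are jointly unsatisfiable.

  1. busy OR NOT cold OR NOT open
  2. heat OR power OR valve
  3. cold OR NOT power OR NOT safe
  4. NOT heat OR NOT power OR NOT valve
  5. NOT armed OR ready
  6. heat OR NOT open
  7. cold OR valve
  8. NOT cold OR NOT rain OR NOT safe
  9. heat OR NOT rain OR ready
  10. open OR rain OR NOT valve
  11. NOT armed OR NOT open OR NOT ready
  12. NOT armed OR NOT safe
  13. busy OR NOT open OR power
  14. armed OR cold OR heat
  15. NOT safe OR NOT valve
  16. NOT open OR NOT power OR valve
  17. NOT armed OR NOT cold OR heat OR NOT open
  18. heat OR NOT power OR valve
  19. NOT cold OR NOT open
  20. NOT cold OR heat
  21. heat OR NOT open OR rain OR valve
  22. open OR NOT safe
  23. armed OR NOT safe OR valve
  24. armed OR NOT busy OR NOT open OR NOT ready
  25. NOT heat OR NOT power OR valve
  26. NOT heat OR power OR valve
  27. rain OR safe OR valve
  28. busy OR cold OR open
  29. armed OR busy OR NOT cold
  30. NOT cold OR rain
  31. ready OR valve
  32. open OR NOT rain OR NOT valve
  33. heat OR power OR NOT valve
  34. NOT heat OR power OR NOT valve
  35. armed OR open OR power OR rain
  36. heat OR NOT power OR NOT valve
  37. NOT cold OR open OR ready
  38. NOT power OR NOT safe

UNSATISFIABLE

Case valve = True:
  (NOT safe OR NOT valve) forces safe = False.
  If open = True:
    (heat OR NOT open) forces heat = True.
    (NOT heat OR NOT power OR NOT valve) forces power = False.
    clause (NOT heat OR power OR NOT valve) is falsified.
  If open = False:
    (open OR rain OR NOT valve) forces rain = True.
    clause (open OR NOT rain OR NOT valve) is falsified.
  Every sub-case reaches a contradiction.
Case valve = False:
  (cold OR valve) forces cold = True.
  (NOT cold OR NOT open) forces open = False.
  (NOT cold OR heat) forces heat = True.
  (open OR NOT safe) forces safe = False.
  (NOT heat OR NOT power OR valve) forces power = False.
  Clause (NOT heat OR power OR valve) is falsified — contradiction.
Both cases fail, so the formula is unsatisfiable.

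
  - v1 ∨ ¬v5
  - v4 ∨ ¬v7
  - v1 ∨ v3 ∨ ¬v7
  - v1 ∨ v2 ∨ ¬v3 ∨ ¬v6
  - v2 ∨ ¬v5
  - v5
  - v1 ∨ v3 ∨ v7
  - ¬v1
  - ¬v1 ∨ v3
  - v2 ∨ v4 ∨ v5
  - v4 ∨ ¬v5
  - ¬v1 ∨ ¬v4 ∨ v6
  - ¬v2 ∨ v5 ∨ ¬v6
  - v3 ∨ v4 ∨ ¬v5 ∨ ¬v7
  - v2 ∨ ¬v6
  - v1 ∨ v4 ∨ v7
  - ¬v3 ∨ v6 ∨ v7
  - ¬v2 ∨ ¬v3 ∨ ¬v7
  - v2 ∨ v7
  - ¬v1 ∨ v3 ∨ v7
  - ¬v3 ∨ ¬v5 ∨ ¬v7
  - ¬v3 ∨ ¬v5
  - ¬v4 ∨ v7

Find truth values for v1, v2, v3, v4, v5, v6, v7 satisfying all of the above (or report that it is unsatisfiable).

Case v1 = True:
  Clause (¬v1) is falsified — contradiction.
Case v1 = False:
  (v1 ∨ ¬v5) forces v5 = False.
  Clause (v5) is falsified — contradiction.
Both cases fail, so the formula is unsatisfiable.

Unsatisfiable — no assignment works.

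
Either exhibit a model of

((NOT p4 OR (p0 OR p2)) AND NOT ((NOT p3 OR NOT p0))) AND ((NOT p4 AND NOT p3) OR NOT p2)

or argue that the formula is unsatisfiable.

p0 = True, p2 = False, p3 = True, p4 = False

  (NOT p4 OR (p0 OR p2)) AND NOT ((NOT p3 OR NOT p0)) = True
    NOT p4 OR (p0 OR p2) = True
      NOT p4 = True
      p0 OR p2 = True
    NOT ((NOT p3 OR NOT p0)) = True
      NOT p3 OR NOT p0 = False
        NOT p3 = False
        NOT p0 = False
  (NOT p4 AND NOT p3) OR NOT p2 = True
    NOT p4 AND NOT p3 = False
      NOT p4 = True
      NOT p3 = False
    NOT p2 = True
Both conjuncts True, so the formula holds.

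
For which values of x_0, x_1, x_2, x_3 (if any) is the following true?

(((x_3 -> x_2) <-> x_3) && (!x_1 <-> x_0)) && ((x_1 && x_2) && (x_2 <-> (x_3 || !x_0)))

x_0=F, x_1=T, x_2=T, x_3=T

  ((x_3 -> x_2) <-> x_3) && (!x_1 <-> x_0) = True
    (x_3 -> x_2) <-> x_3 = True
      x_3 -> x_2 = True
    !x_1 <-> x_0 = True
      !x_1 = False
  (x_1 && x_2) && (x_2 <-> (x_3 || !x_0)) = True
    x_1 && x_2 = True
    x_2 <-> (x_3 || !x_0) = True
      x_3 || !x_0 = True
        !x_0 = True
Both conjuncts True, so the formula holds.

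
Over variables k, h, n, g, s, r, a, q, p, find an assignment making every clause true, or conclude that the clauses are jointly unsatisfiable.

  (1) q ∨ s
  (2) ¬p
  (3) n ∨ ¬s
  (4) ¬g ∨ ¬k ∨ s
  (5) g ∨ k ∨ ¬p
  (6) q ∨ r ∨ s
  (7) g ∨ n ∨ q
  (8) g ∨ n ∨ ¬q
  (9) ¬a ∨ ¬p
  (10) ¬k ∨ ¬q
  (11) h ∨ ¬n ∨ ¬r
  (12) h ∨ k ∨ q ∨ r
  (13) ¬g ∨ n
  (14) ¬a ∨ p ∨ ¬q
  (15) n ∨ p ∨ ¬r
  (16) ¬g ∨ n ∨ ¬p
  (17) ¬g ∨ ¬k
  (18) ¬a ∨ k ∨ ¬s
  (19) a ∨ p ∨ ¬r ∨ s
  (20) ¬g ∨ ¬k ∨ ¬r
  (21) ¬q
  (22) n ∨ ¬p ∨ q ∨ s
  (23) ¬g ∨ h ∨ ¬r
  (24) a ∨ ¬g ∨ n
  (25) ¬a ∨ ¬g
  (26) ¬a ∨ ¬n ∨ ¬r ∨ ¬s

Unit clause (¬p) forces p = False.
Unit clause (¬q) forces q = False.
In (q ∨ s) only s is left, so s = True.
In (n ∨ ¬s) only n is left, so n = True.
Set k = True.
  then (¬g ∨ ¬k) forces g = False.
Set h = False.
  then (h ∨ ¬n ∨ ¬r) forces r = False.
Set a = True.
All clauses satisfied.

k: True; h: False; n: True; g: False; s: True; r: False; a: True; q: False; p: False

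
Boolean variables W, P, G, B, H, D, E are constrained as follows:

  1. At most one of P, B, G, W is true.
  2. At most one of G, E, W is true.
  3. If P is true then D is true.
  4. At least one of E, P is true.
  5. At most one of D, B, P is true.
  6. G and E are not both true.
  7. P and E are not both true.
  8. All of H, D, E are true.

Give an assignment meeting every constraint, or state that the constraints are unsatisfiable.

W=F, P=F, G=F, B=F, H=T, D=T, E=T

  (1) {P, B, G, W}: 0 true — at most one ✓
  (2) {G, E, W}: 1 true — at most one ✓
  (3) P=F ⇒ D: vacuous ✓
  (4) {E, P}: 1 true — at least one ✓
  (5) {D, B, P}: 1 true — at most one ✓
  (6) G=F, E=T — not both ✓
  (7) P=F, E=T — not both ✓
  (8) {H, D, E}: all 3 true ✓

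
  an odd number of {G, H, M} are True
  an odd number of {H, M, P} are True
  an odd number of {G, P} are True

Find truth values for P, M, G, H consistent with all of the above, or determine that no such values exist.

The formula is unsatisfiable.

Adding constraints 1, 2, 3 mod 2: every variable appears an even number of times on the left, so the left side is 0.
But the right sides sum to 1 (mod 2). 0 ≠ 1 — the system is inconsistent.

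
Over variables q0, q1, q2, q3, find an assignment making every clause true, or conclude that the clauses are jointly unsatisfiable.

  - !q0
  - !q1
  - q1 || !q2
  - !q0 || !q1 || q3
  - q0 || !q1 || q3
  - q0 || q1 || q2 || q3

Unit clause (!q0) forces q0 = False.
Unit clause (!q1) forces q1 = False.
In (q1 || !q2) only !q2 is left, so q2 = False.
In (q0 || q1 || q2 || q3) only q3 is left, so q3 = True.
All clauses satisfied.

q0 = False, q1 = False, q2 = False, q3 = True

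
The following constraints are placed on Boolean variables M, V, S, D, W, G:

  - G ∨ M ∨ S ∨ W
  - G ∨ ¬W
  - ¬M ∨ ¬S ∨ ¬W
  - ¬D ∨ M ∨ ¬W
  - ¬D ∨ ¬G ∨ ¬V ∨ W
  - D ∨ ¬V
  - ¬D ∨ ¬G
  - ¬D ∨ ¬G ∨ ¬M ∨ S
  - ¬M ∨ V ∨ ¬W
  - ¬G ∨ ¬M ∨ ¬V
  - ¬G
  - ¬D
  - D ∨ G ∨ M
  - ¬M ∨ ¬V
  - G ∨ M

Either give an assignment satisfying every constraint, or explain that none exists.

Unit clause (¬G) forces G = False.
Unit clause (¬D) forces D = False.
In (D ∨ G ∨ M) only M is left, so M = True.
In (¬M ∨ ¬V) only ¬V is left, so V = False.
In (G ∨ ¬W) only ¬W is left, so W = False.
Set S = True.
All clauses satisfied.

M = True, V = False, S = True, D = False, W = False, G = False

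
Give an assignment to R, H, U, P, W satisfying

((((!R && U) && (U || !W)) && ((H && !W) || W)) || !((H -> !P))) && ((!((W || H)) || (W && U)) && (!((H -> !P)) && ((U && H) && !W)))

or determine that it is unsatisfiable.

The formula is unsatisfiable.

Case W = True: the conjunct !W is False.
Case W = False: the formula simplifies to (((!R && U) && H) || !((H -> !P))) && (!H && (!((H -> !P)) && (U && H))).
  H = True: the conjunct !H is False.
  H = False: the conjunct ((!R && U) && H) || !((H -> !P)) becomes ((!R && U) && False) || !True = False.
Both cases fail — unsatisfiable.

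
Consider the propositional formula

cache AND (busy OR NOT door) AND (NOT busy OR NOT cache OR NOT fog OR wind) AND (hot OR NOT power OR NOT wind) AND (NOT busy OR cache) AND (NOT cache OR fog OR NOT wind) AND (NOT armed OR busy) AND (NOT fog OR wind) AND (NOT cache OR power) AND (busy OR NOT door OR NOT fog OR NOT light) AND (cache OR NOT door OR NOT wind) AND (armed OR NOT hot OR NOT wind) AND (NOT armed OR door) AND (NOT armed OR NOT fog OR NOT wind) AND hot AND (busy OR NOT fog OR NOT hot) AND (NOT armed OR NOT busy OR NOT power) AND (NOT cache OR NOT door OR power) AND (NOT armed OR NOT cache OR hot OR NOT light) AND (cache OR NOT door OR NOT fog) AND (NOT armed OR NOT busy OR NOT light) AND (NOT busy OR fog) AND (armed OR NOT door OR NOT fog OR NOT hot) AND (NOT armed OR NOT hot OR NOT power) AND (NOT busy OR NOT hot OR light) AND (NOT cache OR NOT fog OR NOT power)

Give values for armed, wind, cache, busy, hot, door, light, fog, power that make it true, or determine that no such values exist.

Unit clause (cache) forces cache = True.
In (NOT cache OR power) only power is left, so power = True.
Unit clause (hot) forces hot = True.
In (NOT armed OR NOT hot OR NOT power) only NOT armed is left, so armed = False.
In (NOT cache OR NOT fog OR NOT power) only NOT fog is left, so fog = False.
In (NOT cache OR fog OR NOT wind) only NOT wind is left, so wind = False.
In (NOT busy OR fog) only NOT busy is left, so busy = False.
In (busy OR NOT door) only NOT door is left, so door = False.
Set light = True.
All clauses satisfied.

armed = False, wind = False, cache = True, busy = False, hot = True, door = False, light = True, fog = False, power = True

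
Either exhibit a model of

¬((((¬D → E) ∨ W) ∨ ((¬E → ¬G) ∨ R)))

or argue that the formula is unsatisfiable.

D: False; R: False; E: False; W: False; G: True

  ¬((((¬D → E) ∨ W) ∨ ((¬E → ¬G) ∨ R))) = True
    ((¬D → E) ∨ W) ∨ ((¬E → ¬G) ∨ R) = False
      (¬D → E) ∨ W = False
        ¬D → E = False
          ¬D = True
      (¬E → ¬G) ∨ R = False
        ¬E → ¬G = False
          ¬E = True
          ¬G = False
The formula evaluates to True.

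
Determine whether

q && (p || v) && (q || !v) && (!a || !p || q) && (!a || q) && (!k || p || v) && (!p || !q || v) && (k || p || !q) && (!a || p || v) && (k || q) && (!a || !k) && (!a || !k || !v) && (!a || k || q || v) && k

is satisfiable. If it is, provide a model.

Unit clause (q) forces q = True.
Unit clause (k) forces k = True.
In (!a || !k) only !a is left, so a = False.
Set p = False.
  then (p || v) forces v = True.
All clauses satisfied.

k=T, p=F, q=T, a=F, v=T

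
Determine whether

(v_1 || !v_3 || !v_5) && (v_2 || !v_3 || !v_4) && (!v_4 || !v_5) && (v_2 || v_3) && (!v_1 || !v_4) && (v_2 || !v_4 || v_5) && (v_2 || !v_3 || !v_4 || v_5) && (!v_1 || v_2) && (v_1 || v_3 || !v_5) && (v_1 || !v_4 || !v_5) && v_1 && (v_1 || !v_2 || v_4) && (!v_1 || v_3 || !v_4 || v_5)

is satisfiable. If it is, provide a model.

v_1 = True, v_2 = True, v_3 = False, v_4 = False, v_5 = False

Unit clause (v_1) forces v_1 = True.
In (!v_1 || !v_4) only !v_4 is left, so v_4 = False.
In (!v_1 || v_2) only v_2 is left, so v_2 = True.
Set v_3 = False.
Set v_5 = False.
All clauses satisfied.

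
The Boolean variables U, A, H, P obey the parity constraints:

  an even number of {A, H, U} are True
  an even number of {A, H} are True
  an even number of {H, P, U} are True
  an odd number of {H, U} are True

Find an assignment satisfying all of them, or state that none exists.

U: False, A: True, H: True, P: True

{A, H, U}: 2 true → even ✓
{A, H}: 2 true → even ✓
{H, P, U}: 2 true → even ✓
{H, U}: 1 true → odd ✓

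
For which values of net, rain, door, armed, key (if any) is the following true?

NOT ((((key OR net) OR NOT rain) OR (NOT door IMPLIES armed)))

net=F, rain=T, door=F, armed=F, key=F

  NOT ((((key OR net) OR NOT rain) OR (NOT door IMPLIES armed))) = True
    ((key OR net) OR NOT rain) OR (NOT door IMPLIES armed) = False
      (key OR net) OR NOT rain = False
        key OR net = False
        NOT rain = False
      NOT door IMPLIES armed = False
        NOT door = True
The formula evaluates to True.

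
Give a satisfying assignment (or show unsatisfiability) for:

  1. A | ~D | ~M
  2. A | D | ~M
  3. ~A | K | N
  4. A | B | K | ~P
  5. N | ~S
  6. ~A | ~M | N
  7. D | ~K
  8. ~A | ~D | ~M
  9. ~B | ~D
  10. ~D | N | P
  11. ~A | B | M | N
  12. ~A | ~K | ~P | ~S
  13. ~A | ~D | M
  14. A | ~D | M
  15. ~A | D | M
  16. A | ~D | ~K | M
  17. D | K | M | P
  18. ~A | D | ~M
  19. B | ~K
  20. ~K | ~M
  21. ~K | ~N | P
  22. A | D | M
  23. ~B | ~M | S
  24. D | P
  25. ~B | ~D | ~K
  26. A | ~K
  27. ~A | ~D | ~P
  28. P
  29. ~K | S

Case A = True:
  (P) forces P = True.
  (~A | ~D | ~P) forces D = False.
  (D | ~K) forces K = False.
  (~A | K | N) forces N = True.
  (~A | D | M) forces M = True.
  Clause (~A | D | ~M) is falsified — contradiction.
Case A = False:
  (A | ~K) forces K = False.
  (P) forces P = True.
  (A | B | K | ~P) forces B = True.
  (~B | ~D) forces D = False.
  (A | D | ~M) forces M = False.
  Clause (A | D | M) is falsified — contradiction.
Both cases fail, so the formula is unsatisfiable.

No satisfying assignment exists.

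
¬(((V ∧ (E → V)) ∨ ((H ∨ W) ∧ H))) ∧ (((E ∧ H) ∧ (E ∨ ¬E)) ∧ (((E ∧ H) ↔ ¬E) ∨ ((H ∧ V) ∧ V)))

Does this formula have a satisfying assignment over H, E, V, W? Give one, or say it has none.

Unsatisfiable — no assignment works.

Case H = True: the conjunct ¬(((V ∧ (E → V)) ∨ ((H ∨ W) ∧ H))) becomes ¬(((V ∧ (E → V)) ∨ True)) = False.
Case H = False: the conjunct H is False.
Both cases fail — unsatisfiable.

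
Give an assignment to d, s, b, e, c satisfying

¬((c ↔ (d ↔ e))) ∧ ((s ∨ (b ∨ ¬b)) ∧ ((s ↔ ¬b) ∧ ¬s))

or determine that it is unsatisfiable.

d=T; s=F; b=T; e=F; c=T

  ¬((c ↔ (d ↔ e))) = True
    c ↔ (d ↔ e) = False
      d ↔ e = False
  (s ∨ (b ∨ ¬b)) ∧ ((s ↔ ¬b) ∧ ¬s) = True
    s ∨ (b ∨ ¬b) = True
      b ∨ ¬b = True
        ¬b = False
    (s ↔ ¬b) ∧ ¬s = True
      s ↔ ¬b = True
        ¬b = False
      ¬s = True
Both conjuncts True, so the formula holds.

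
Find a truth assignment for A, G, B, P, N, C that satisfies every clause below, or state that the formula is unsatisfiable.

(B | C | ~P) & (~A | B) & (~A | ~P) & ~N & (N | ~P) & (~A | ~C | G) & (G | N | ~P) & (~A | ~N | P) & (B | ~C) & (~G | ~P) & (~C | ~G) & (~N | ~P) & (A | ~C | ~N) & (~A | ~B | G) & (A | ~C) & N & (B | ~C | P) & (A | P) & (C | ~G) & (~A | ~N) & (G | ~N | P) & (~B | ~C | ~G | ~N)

Unsatisfiable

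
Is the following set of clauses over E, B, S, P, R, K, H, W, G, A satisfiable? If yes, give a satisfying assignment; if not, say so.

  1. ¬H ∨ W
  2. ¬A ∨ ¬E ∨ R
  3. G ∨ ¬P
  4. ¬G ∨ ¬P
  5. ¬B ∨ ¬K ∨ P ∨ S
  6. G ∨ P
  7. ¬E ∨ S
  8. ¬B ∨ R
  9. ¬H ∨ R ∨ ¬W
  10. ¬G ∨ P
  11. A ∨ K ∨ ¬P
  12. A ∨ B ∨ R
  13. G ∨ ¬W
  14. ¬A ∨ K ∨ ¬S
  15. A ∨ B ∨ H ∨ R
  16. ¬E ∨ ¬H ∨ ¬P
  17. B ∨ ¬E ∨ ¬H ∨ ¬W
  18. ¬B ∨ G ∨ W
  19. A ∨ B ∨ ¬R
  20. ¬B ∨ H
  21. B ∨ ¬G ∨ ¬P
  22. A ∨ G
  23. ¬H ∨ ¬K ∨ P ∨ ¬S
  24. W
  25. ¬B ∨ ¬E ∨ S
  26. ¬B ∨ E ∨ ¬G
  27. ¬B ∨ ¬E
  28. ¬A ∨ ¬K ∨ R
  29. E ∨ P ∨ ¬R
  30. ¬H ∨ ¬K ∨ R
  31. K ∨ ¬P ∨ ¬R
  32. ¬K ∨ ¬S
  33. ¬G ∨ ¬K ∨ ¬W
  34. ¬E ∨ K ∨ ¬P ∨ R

The formula is unsatisfiable.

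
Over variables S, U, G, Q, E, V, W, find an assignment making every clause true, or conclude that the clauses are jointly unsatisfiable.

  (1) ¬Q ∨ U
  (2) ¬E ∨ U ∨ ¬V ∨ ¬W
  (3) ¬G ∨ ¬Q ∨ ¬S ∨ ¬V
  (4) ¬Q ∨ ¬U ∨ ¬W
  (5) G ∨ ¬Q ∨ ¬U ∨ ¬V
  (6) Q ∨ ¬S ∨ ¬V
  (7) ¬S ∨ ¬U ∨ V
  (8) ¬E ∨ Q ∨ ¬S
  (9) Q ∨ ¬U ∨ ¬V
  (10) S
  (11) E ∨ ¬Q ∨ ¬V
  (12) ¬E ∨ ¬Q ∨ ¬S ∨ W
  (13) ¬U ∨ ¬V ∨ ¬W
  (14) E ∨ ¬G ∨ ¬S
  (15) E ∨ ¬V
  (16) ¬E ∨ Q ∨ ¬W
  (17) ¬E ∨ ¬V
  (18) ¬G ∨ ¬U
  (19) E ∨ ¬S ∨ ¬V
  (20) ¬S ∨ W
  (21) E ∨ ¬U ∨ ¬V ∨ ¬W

S = True, U = False, G = False, Q = False, E = False, V = False, W = True

Unit clause (S) forces S = True.
In (¬S ∨ W) only W is left, so W = True.
Try U = True:
  (¬Q ∨ ¬U ∨ ¬W) forces Q = False.
  (Q ∨ ¬S ∨ ¬V) forces V = False.
  clause (¬S ∨ ¬U ∨ V) is falsified — backtrack.
So U = False.
  then (¬Q ∨ U) forces Q = False.
  then (Q ∨ ¬S ∨ ¬V) forces V = False.
  then (¬E ∨ Q ∨ ¬S) forces E = False.
  then (E ∨ ¬G ∨ ¬S) forces G = False.
All clauses satisfied.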